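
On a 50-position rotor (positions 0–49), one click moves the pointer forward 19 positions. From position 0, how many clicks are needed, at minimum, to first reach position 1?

19·29 = 551 = 11·50 + 1, so 19⁻¹ ≡ 29 (mod 50).

29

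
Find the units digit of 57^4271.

Powers of 7 mod 10 repeat with period 4: 7, 9, 3, 1.
4271 mod 4 = 3, so the last digit matches 7^3 = 3.

3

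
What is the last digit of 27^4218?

9

Powers of 7 mod 10 repeat with period 4: 7, 9, 3, 1.
4218 mod 4 = 2, so the last digit matches 7^2 = 9.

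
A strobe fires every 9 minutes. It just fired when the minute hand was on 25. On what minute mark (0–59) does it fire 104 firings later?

1

104·9 = 936.
Dividing 936 by 60 gives quotient 15 and remainder 36.
(25 + 36) mod 60 = 1.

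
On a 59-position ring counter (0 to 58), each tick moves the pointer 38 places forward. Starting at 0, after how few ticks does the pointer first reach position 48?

23

The inverse of 38 mod 59 is 14 (since 38·14 = 532 ≡ 1).
So x ≡ 14·48 = 672 ≡ 23 (mod 59).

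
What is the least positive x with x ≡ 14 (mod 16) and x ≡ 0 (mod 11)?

x ≡ 0 (mod 11) gives x ∈ {0, 11, 22, 33, 44, 55, 66, 77, …}.
The first of these with x mod 16 = 14 is 110.

110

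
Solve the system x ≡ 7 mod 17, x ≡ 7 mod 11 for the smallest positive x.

7

x ≡ 7 (mod 11) gives x ∈ {7}.
The first of these with x mod 17 = 7 is 7.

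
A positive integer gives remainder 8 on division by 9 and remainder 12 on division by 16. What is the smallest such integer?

x ≡ 8 (mod 9) gives x ∈ {8, 17, 26, 35, 44}.
The first of these with x mod 16 = 12 is 44.

44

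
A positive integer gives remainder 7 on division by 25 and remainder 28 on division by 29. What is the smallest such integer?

x ≡ 7 (mod 25) gives x ∈ {7, 32, 57}.
The first of these with x mod 29 = 28 is 57.

57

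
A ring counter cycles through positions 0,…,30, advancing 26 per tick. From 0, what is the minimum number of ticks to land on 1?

6

The inverse of 26 mod 31 is 6 (since 26·6 = 156 ≡ 1).
Multiplying both sides by 6: x ≡ 6·1 = 6 ≡ 6 (mod 31).
Check: 26·6 = 156 = 5·31 + 1.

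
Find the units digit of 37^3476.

1

The units digit of 37^n cycles with period 4: 7, 9, 3, 1, …
3476 mod 4 = 0, so the last digit matches 7^4 = 1.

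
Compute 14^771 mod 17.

7

Successive squares of 14 mod 17: 14^1≡14, 14^2≡9, 14^4≡13, 14^8≡16, 14^16≡1, 14^32≡1, 14^64≡1, 14^128≡1, 14^256≡1, 14^512≡1.
771 = 1 + 2 + 256 + 512, so 14^771 ≡ 14·9·1·1 ≡ 7 (mod 17).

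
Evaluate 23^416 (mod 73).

By repeated squaring mod 73: 23^1≡23, 23^2≡18, 23^4≡32, 23^8≡2, 23^16≡4, 23^32≡16, 23^64≡37, 23^128≡55, 23^256≡32.
416 = 32 + 128 + 256, so 23^416 ≡ 16·55·32 ≡ 55 (mod 73).

55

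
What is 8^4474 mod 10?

Last digits of 8^n: 8, 4, 2, 6 (period 4).
4474 leaves remainder 2 on division by 4, so 8^4474 ends in 4.

4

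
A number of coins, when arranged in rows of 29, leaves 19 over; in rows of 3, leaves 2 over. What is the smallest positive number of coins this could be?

77

x ≡ 2 (mod 3) gives x ∈ {2, 5, 8, 11, 14, 17, 20, 23, …}.
The first of these with x mod 29 = 19 is 77.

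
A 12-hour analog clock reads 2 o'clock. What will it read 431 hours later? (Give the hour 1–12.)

1

431 − 35·12 = 11, so 431 ≡ 11 (mod 12).
2 + 11 → 1 on a 12-hour dial.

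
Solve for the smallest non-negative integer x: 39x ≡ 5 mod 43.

39⁻¹ ≡ 32 (mod 43) because 39·32 = 1248 = 29·43 + 1.
So x ≡ 32·5 = 160 ≡ 31 (mod 43).

31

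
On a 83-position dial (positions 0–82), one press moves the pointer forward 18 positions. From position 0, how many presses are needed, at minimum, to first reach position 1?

83 = 4·18 + 11
18 = 1·11 + 7
11 = 1·7 + 4
7 = 1·4 + 3
4 = 1·3 + 1
3 = 3·1 + 0
Back-substituting gives 18·60 ≡ 1 (mod 83).

60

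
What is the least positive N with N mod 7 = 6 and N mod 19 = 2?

97

x ≡ 6 (mod 7) gives x ∈ {6, 13, 20, 27, 34, 41, 48, 55, …}.
The first of these with x mod 19 = 2 is 97.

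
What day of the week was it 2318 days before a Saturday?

2318 − 331·7 = 1, so 2318 ≡ 1 (mod 7).
Saturday − 1 day → Friday.

Friday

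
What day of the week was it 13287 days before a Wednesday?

Tuesday

13287 = 1898·7 + 1, so 13287 mod 7 = 1.
Wednesday − 1 day → Tuesday.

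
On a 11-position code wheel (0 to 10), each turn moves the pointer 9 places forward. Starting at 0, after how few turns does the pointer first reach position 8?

7

The inverse of 9 mod 11 is 5 (since 9·5 = 45 ≡ 1).
Multiplying both sides by 5: x ≡ 5·8 = 40 ≡ 7 (mod 11).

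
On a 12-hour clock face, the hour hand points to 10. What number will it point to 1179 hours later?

1

1179 − 98·12 = 3, so 1179 ≡ 3 (mod 12).
10 + 3 → 1 on a 12-hour dial.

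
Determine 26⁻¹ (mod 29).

29 = 1·26 + 3
26 = 8·3 + 2
3 = 1·2 + 1
2 = 2·1 + 0
Back-substituting gives 26·19 ≡ 1 (mod 29).

19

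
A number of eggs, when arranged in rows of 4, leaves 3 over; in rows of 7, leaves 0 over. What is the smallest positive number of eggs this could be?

Since 7·3 ≡ 1 (mod 4), take x = 0 + 7·((3−0)·3 mod 4) = 0 + 7·1 = 7.
Check: 7 mod 4 = 3, 7 mod 7 = 0.

7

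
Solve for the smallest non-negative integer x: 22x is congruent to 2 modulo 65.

6

22⁻¹ ≡ 3 (mod 65) because 22·3 = 66 = 1·65 + 1.
Multiplying both sides by 3: x ≡ 3·2 = 6 ≡ 6 (mod 65).
Check: 22·6 = 132 = 2·65 + 2.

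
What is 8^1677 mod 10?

8

The units digit of 8^n cycles with period 4: 8, 4, 2, 6, …
1677 mod 4 = 1, so the last digit matches 8^1 = 8.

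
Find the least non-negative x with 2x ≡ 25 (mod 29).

27

The inverse of 2 mod 29 is 15 (since 2·15 = 30 ≡ 1).
So x ≡ 15·25 = 375 ≡ 27 (mod 29).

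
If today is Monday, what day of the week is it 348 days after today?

348 = 49·7 + 5, so 348 mod 7 = 5.
Monday + 5 days → Saturday.

Saturday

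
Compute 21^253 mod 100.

61

Square-and-reduce mod 100: 21^1≡21, 21^2≡41, 21^4≡81, 21^8≡61, 21^16≡21, 21^32≡41, 21^64≡81, 21^128≡61.
Since 253 = 1 + 4 + 8 + 16 + 32 + 64 + 128 in binary, 21^253 ≡ 21·81·61·21·41·81·61 ≡ 61 (mod 100).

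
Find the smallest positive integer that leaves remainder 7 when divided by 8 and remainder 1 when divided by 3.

Since 3·3 ≡ 1 (mod 8), take x = 1 + 3·((7−1)·3 mod 8) = 1 + 3·2 = 7.
Check: 7 mod 8 = 7, 7 mod 3 = 1.

7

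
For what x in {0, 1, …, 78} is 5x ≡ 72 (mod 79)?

The inverse of 5 mod 79 is 16 (since 5·16 = 80 ≡ 1).
So x ≡ 16·72 = 1152 ≡ 46 (mod 79).
Check: 5·46 = 230 = 2·79 + 72.

46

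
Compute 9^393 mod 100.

29

Successive squares of 9 mod 100: 9^1≡9, 9^2≡81, 9^4≡61, 9^8≡21, 9^16≡41, 9^32≡81, 9^64≡61, 9^128≡21, 9^256≡41.
Since 393 = 1 + 8 + 128 + 256 in binary, 9^393 ≡ 9·21·21·41 ≡ 29 (mod 100).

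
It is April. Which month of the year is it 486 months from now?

Dividing 486 by 12 gives quotient 40 and remainder 6.
April + 6 months → October.

October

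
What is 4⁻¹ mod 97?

73

97 = 24·4 + 1
4 = 4·1 + 0
Back-substituting gives 4·73 ≡ 1 (mod 97).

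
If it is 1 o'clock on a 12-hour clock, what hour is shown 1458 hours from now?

7

1458 mod 12 = 6 (since 121·12 = 1452).
1 + 6 → 7 on a 12-hour dial.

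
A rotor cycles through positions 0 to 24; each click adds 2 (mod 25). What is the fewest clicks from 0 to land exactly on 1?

25 = 12·2 + 1
2 = 2·1 + 0
Back-substituting gives 2·13 ≡ 1 (mod 25).

13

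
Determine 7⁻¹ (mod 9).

4

7·4 = 28 = 3·9 + 1, so 7⁻¹ ≡ 4 (mod 9).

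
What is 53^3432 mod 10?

The units digit of 53^n cycles with period 4: 3, 9, 7, 1, …
3432 leaves remainder 0 on division by 4, so 53^3432 ends in 1.

1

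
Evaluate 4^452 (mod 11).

5

Successive squares of 4 mod 11: 4^1≡4, 4^2≡5, 4^4≡3, 4^8≡9, 4^16≡4, 4^32≡5, 4^64≡3, 4^128≡9, 4^256≡4.
452 = 4 + 64 + 128 + 256, so 4^452 ≡ 3·3·9·4 ≡ 5 (mod 11).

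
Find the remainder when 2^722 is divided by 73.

By repeated squaring mod 73: 2^1≡2, 2^2≡4, 2^4≡16, 2^8≡37, 2^16≡55, 2^32≡32, 2^64≡2, 2^128≡4, 2^256≡16, 2^512≡37.
722 = 2 + 16 + 64 + 128 + 512, so 2^722 ≡ 4·55·2·4·37 ≡ 4 (mod 73).

4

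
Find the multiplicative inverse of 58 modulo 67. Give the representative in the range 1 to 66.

52

58·52 = 3016 = 45·67 + 1, so 58⁻¹ ≡ 52 (mod 67).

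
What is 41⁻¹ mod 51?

5

41·5 = 205 = 4·51 + 1, so 41⁻¹ ≡ 5 (mod 51).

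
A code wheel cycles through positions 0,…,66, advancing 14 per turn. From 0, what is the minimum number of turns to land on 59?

9

The inverse of 14 mod 67 is 24 (since 14·24 = 336 ≡ 1).
Multiplying both sides by 24: x ≡ 24·59 = 1416 ≡ 9 (mod 67).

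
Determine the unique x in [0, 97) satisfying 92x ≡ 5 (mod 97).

The inverse of 92 mod 97 is 58 (since 92·58 = 5336 ≡ 1).
Multiplying both sides by 58: x ≡ 58·5 = 290 ≡ 96 (mod 97).
Check: 92·96 = 8832 = 91·97 + 5.

96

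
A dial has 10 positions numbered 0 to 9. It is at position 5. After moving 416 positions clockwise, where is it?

Dividing 416 by 10 gives quotient 41 and remainder 6.
(5 + 6) mod 10 = 1.

1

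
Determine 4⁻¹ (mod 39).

4·10 = 40 = 1·39 + 1, so 4⁻¹ ≡ 10 (mod 39).

10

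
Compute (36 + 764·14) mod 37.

2

764·14 = 10696.
10696 − 289·37 = 3, so 10696 ≡ 3 (mod 37).
(36 + 3) mod 37 = 2.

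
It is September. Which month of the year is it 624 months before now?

Dividing 624 by 12 gives quotient 52 and remainder 0.
September − 0 months → September.

September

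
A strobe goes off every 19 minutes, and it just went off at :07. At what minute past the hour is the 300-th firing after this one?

300·19 = 5700.
5700 = 95·60 + 0, so 5700 mod 60 = 0.
(7 + 0) mod 60 = 7.

7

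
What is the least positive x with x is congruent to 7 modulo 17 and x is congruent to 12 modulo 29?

41

x ≡ 7 (mod 17) gives x ∈ {7, 24, 41}.
The first of these with x mod 29 = 12 is 41.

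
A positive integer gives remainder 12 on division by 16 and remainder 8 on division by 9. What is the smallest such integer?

44

x ≡ 8 (mod 9) gives x ∈ {8, 17, 26, 35, 44}.
The first of these with x mod 16 = 12 is 44.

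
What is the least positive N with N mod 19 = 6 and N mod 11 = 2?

Since 11·7 ≡ 1 (mod 19), take x = 2 + 11·((6−2)·7 mod 19) = 2 + 11·9 = 101.
Check: 101 mod 19 = 6, 101 mod 11 = 2.

101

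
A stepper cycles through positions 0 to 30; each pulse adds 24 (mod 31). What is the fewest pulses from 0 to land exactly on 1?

22

31 = 1·24 + 7
24 = 3·7 + 3
7 = 2·3 + 1
3 = 3·1 + 0
Back-substituting gives 24·22 ≡ 1 (mod 31).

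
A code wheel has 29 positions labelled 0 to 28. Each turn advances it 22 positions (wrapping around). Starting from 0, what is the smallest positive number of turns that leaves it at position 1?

22·4 = 88 = 3·29 + 1, so 22⁻¹ ≡ 4 (mod 29).

4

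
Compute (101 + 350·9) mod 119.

350·9 = 3150.
Dividing 3150 by 119 gives quotient 26 and remainder 56.
(101 + 56) mod 119 = 38.

38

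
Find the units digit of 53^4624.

1

The units digit of 53^n cycles with period 4: 3, 9, 7, 1, …
4624 mod 4 = 0, so the last digit matches 3^4 = 1.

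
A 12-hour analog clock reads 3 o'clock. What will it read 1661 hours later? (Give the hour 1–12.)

8

1661 mod 12 = 5 (since 138·12 = 1656).
3 + 5 → 8 on a 12-hour dial.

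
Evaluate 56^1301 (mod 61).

Square-and-reduce mod 61: 56^1≡56, 56^2≡25, 56^4≡15, 56^8≡42, 56^16≡56, 56^32≡25, 56^64≡15, 56^128≡42, 56^256≡56, 56^512≡25, 56^1024≡15.
Since 1301 = 1 + 4 + 16 + 256 + 1024 in binary, 56^1301 ≡ 56·15·56·56·15 ≡ 57 (mod 61).

57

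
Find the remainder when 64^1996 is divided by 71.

Successive squares of 64 mod 71: 64^1≡64, 64^2≡49, 64^4≡58, 64^8≡27, 64^16≡19, 64^32≡6, 64^64≡36, 64^128≡18, 64^256≡40, 64^512≡38, 64^1024≡24.
Since 1996 = 4 + 8 + 64 + 128 + 256 + 512 + 1024 in binary, 64^1996 ≡ 58·27·36·18·40·38·24 ≡ 64 (mod 71).

64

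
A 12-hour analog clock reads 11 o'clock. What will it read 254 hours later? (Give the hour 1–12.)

1

254 mod 12 = 2 (since 21·12 = 252).
11 + 2 → 1 on a 12-hour dial.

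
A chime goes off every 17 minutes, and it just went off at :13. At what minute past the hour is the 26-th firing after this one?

35

26·17 = 442.
442 mod 60 = 22 (since 7·60 = 420).
(13 + 22) mod 60 = 35.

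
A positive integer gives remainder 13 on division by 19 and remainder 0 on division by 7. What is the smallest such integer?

70

x ≡ 0 (mod 7) gives x ∈ {0, 7, 14, 21, 28, 35, 42, 49, …}.
The first of these with x mod 19 = 13 is 70.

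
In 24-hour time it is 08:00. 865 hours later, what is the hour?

9

Dividing 865 by 24 gives quotient 36 and remainder 1.
(8 + 1) mod 24 = 9.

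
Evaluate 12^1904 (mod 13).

1

Successive squares of 12 mod 13: 12^1≡12, 12^2≡1, 12^4≡1, 12^8≡1, 12^16≡1, 12^32≡1, 12^64≡1, 12^128≡1, 12^256≡1, 12^512≡1, 12^1024≡1.
Since 1904 = 16 + 32 + 64 + 256 + 512 + 1024 in binary, 12^1904 ≡ 1·1·1·1·1·1 ≡ 1 (mod 13).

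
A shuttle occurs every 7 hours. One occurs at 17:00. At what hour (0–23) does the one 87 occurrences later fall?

87·7 = 609.
609 mod 24 = 9 (since 25·24 = 600).
(17 + 9) mod 24 = 2.

2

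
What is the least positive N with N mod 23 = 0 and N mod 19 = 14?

299

x ≡ 14 (mod 19) gives x ∈ {14, 33, 52, 71, 90, 109, 128, 147, …}.
The first of these with x mod 23 = 0 is 299.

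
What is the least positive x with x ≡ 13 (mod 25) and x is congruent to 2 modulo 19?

363

x ≡ 2 (mod 19) gives x ∈ {2, 21, 40, 59, 78, 97, 116, 135, …}.
The first of these with x mod 25 = 13 is 363.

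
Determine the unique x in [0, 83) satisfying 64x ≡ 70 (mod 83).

64⁻¹ ≡ 48 (mod 83) because 64·48 = 3072 = 37·83 + 1.
So x ≡ 48·70 = 3360 ≡ 40 (mod 83).

40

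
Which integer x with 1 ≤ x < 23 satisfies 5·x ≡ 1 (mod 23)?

5·14 = 70 = 3·23 + 1, so 5⁻¹ ≡ 14 (mod 23).

14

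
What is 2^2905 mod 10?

Last digits of 2^n: 2, 4, 8, 6 (period 4).
2905 mod 4 = 1, so the last digit matches 2^1 = 2.

2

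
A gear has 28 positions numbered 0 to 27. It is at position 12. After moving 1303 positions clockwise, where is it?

Dividing 1303 by 28 gives quotient 46 and remainder 15.
(12 + 15) mod 28 = 27.

27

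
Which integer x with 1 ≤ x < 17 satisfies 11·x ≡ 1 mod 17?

14

11·14 = 154 = 9·17 + 1, so 11⁻¹ ≡ 14 (mod 17).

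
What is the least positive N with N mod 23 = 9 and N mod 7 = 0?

147

x ≡ 0 (mod 7) gives x ∈ {0, 7, 14, 21, 28, 35, 42, 49, …}.
The first of these with x mod 23 = 9 is 147.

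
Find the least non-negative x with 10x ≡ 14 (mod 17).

15

The inverse of 10 mod 17 is 12 (since 10·12 = 120 ≡ 1).
Multiplying both sides by 12: x ≡ 12·14 = 168 ≡ 15 (mod 17).
Check: 10·15 = 150 = 8·17 + 14.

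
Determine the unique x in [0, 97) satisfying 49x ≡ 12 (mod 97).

49⁻¹ ≡ 2 (mod 97) because 49·2 = 98 = 1·97 + 1.
Multiplying both sides by 2: x ≡ 2·12 = 24 ≡ 24 (mod 97).

24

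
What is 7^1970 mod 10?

The units digit of 7^n cycles with period 4: 7, 9, 3, 1, …
1970 mod 4 = 2, so the last digit matches 7^2 = 9.

9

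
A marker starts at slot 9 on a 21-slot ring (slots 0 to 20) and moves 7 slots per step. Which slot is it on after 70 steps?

70·7 = 490.
490 − 23·21 = 7, so 490 ≡ 7 (mod 21).
(9 + 7) mod 21 = 16.

16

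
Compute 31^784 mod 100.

21

Square-and-reduce mod 100: 31^1≡31, 31^2≡61, 31^4≡21, 31^8≡41, 31^16≡81, 31^32≡61, 31^64≡21, 31^128≡41, 31^256≡81, 31^512≡61.
Since 784 = 16 + 256 + 512 in binary, 31^784 ≡ 81·81·61 ≡ 21 (mod 100).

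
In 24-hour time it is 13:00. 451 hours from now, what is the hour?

451 − 18·24 = 19, so 451 ≡ 19 (mod 24).
(13 + 19) mod 24 = 8.

8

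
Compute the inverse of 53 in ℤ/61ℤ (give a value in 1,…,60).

61 = 1·53 + 8
53 = 6·8 + 5
8 = 1·5 + 3
5 = 1·3 + 2
3 = 1·2 + 1
2 = 2·1 + 0
Back-substituting gives 53·38 ≡ 1 (mod 61).

38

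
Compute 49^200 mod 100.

1

Successive squares of 49 mod 100: 49^1≡49, 49^2≡1, 49^4≡1, 49^8≡1, 49^16≡1, 49^32≡1, 49^64≡1, 49^128≡1.
Since 200 = 8 + 64 + 128 in binary, 49^200 ≡ 1·1·1 ≡ 1 (mod 100).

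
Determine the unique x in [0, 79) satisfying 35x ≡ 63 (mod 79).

65

The inverse of 35 mod 79 is 70 (since 35·70 = 2450 ≡ 1).
So x ≡ 70·63 = 4410 ≡ 65 (mod 79).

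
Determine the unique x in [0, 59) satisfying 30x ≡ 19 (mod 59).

The inverse of 30 mod 59 is 2 (since 30·2 = 60 ≡ 1).
Multiplying both sides by 2: x ≡ 2·19 = 38 ≡ 38 (mod 59).

38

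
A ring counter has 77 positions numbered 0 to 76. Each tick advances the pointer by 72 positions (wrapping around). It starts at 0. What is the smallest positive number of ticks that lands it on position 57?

72⁻¹ ≡ 46 (mod 77) because 72·46 = 3312 = 43·77 + 1.
So x ≡ 46·57 = 2622 ≡ 4 (mod 77).
Check: 72·4 = 288 = 3·77 + 57.

4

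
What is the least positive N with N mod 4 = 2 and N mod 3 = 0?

x ≡ 0 (mod 3) gives x ∈ {0, 3, 6}.
The first of these with x mod 4 = 2 is 6.

6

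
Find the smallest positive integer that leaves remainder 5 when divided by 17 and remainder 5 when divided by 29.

x ≡ 5 (mod 17) gives x ∈ {5}.
The first of these with x mod 29 = 5 is 5.

5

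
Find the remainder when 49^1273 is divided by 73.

Square-and-reduce mod 73: 49^1≡49, 49^2≡65, 49^4≡64, 49^8≡8, 49^16≡64, 49^32≡8, 49^64≡64, 49^128≡8, 49^256≡64, 49^512≡8, 49^1024≡64.
Since 1273 = 1 + 8 + 16 + 32 + 64 + 128 + 1024 in binary, 49^1273 ≡ 49·8·64·8·64·8·64 ≡ 49 (mod 73).

49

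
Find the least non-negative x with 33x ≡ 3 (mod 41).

The inverse of 33 mod 41 is 5 (since 33·5 = 165 ≡ 1).
So x ≡ 5·3 = 15 ≡ 15 (mod 41).
Check: 33·15 = 495 = 12·41 + 3.

15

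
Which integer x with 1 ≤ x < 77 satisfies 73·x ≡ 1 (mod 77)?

19

77 = 1·73 + 4
73 = 18·4 + 1
4 = 4·1 + 0
Back-substituting gives 73·19 ≡ 1 (mod 77).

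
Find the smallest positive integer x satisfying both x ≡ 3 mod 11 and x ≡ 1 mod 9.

91

x ≡ 1 (mod 9) gives x ∈ {1, 10, 19, 28, 37, 46, 55, 64, …}.
The first of these with x mod 11 = 3 is 91.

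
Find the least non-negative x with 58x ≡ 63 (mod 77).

21

The inverse of 58 mod 77 is 4 (since 58·4 = 232 ≡ 1).
So x ≡ 4·63 = 252 ≡ 21 (mod 77).
Check: 58·21 = 1218 = 15·77 + 63.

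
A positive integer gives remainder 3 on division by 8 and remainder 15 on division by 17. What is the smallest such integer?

x ≡ 3 (mod 8) gives x ∈ {3, 11, 19, 27, 35, 43, 51, 59, …}.
The first of these with x mod 17 = 15 is 83.

83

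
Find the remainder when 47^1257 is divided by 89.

40

Successive squares of 47 mod 89: 47^1≡47, 47^2≡73, 47^4≡78, 47^8≡32, 47^16≡45, 47^32≡67, 47^64≡39, 47^128≡8, 47^256≡64, 47^512≡2, 47^1024≡4.
1257 = 1 + 8 + 32 + 64 + 128 + 1024, so 47^1257 ≡ 47·32·67·39·8·4 ≡ 40 (mod 89).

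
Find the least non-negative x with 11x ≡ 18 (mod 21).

11⁻¹ ≡ 2 (mod 21) because 11·2 = 22 = 1·21 + 1.
So x ≡ 2·18 = 36 ≡ 15 (mod 21).
Check: 11·15 = 165 = 7·21 + 18.

15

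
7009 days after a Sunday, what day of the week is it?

7009 = 1001·7 + 2, so 7009 mod 7 = 2.
Sunday + 2 days → Tuesday.

Tuesday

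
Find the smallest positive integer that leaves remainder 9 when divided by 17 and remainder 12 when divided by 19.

x ≡ 9 (mod 17) gives x ∈ {9, 26, 43, 60, 77, 94, 111, 128, …}.
The first of these with x mod 19 = 12 is 145.

145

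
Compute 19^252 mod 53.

Successive squares of 19 mod 53: 19^1≡19, 19^2≡43, 19^4≡47, 19^8≡36, 19^16≡24, 19^32≡46, 19^64≡49, 19^128≡16.
252 = 4 + 8 + 16 + 32 + 64 + 128, so 19^252 ≡ 47·36·24·46·49·16 ≡ 28 (mod 53).

28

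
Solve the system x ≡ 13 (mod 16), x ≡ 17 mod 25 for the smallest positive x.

317

x ≡ 13 (mod 16) gives x ∈ {13, 29, 45, 61, 77, 93, 109, 125, …}.
The first of these with x mod 25 = 17 is 317.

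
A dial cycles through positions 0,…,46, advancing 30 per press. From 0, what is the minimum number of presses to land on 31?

12

30⁻¹ ≡ 11 (mod 47) because 30·11 = 330 = 7·47 + 1.
So x ≡ 11·31 = 341 ≡ 12 (mod 47).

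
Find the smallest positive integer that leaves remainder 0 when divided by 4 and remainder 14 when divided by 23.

60

x ≡ 0 (mod 4) gives x ∈ {0, 4, 8, 12, 16, 20, 24, 28, …}.
The first of these with x mod 23 = 14 is 60.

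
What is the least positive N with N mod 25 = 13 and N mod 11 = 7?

238

x ≡ 7 (mod 11) gives x ∈ {7, 18, 29, 40, 51, 62, 73, 84, …}.
The first of these with x mod 25 = 13 is 238.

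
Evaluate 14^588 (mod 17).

4

Square-and-reduce mod 17: 14^1≡14, 14^2≡9, 14^4≡13, 14^8≡16, 14^16≡1, 14^32≡1, 14^64≡1, 14^128≡1, 14^256≡1, 14^512≡1.
Since 588 = 4 + 8 + 64 + 512 in binary, 14^588 ≡ 13·16·1·1 ≡ 4 (mod 17).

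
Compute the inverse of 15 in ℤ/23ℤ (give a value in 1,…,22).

20

15·20 = 300 = 13·23 + 1, so 15⁻¹ ≡ 20 (mod 23).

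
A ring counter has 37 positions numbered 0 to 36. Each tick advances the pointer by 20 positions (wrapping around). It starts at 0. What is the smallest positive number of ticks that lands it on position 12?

8

The inverse of 20 mod 37 is 13 (since 20·13 = 260 ≡ 1).
So x ≡ 13·12 = 156 ≡ 8 (mod 37).
Check: 20·8 = 160 = 4·37 + 12.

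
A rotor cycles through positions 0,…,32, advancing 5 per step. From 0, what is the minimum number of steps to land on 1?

20

The inverse of 5 mod 33 is 20 (since 5·20 = 100 ≡ 1).
Multiplying both sides by 20: x ≡ 20·1 = 20 ≡ 20 (mod 33).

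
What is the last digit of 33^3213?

3

The units digit of 33^n cycles with period 4: 3, 9, 7, 1, …
3213 leaves remainder 1 on division by 4, so 33^3213 ends in 3.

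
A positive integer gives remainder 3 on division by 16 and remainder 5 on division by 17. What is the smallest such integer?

x ≡ 3 (mod 16) gives x ∈ {3, 19, 35, 51, 67, 83, 99, 115, …}.
The first of these with x mod 17 = 5 is 243.

243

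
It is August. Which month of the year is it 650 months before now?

650 = 54·12 + 2, so 650 mod 12 = 2.
August − 2 months → June.

June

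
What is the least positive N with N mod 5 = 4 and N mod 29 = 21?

79

x ≡ 4 (mod 5) gives x ∈ {4, 9, 14, 19, 24, 29, 34, 39, …}.
The first of these with x mod 29 = 21 is 79.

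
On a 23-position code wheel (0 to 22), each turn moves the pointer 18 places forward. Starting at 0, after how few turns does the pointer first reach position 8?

3

The inverse of 18 mod 23 is 9 (since 18·9 = 162 ≡ 1).
Multiplying both sides by 9: x ≡ 9·8 = 72 ≡ 3 (mod 23).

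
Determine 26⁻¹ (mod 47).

47 = 1·26 + 21
26 = 1·21 + 5
21 = 4·5 + 1
5 = 5·1 + 0
Back-substituting gives 26·38 ≡ 1 (mod 47).

38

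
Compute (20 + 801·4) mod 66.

56

801·4 = 3204.
3204 = 48·66 + 36, so 3204 mod 66 = 36.
(20 + 36) mod 66 = 56.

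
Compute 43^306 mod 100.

By repeated squaring mod 100: 43^1≡43, 43^2≡49, 43^4≡1, 43^8≡1, 43^16≡1, 43^32≡1, 43^64≡1, 43^128≡1, 43^256≡1.
Since 306 = 2 + 16 + 32 + 256 in binary, 43^306 ≡ 49·1·1·1 ≡ 49 (mod 100).

49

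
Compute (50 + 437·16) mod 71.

437·16 = 6992.
6992 = 98·71 + 34, so 6992 mod 71 = 34.
(50 + 34) mod 71 = 13.

13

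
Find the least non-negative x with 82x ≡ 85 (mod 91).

31

82⁻¹ ≡ 10 (mod 91) because 82·10 = 820 = 9·91 + 1.
Multiplying both sides by 10: x ≡ 10·85 = 850 ≡ 31 (mod 91).
Check: 82·31 = 2542 = 27·91 + 85.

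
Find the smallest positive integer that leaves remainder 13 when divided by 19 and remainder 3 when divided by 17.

x ≡ 3 (mod 17) gives x ∈ {3, 20, 37, 54, 71, 88, 105, 122, …}.
The first of these with x mod 19 = 13 is 241.

241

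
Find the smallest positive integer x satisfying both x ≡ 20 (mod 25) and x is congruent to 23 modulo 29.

545

x ≡ 20 (mod 25) gives x ∈ {20, 45, 70, 95, 120, 145, 170, 195, …}.
The first of these with x mod 29 = 23 is 545.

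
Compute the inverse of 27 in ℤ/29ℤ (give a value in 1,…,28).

29 = 1·27 + 2
27 = 13·2 + 1
2 = 2·1 + 0
Back-substituting gives 27·14 ≡ 1 (mod 29).

14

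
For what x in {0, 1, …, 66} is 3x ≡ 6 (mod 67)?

3⁻¹ ≡ 45 (mod 67) because 3·45 = 135 = 2·67 + 1.
So x ≡ 45·6 = 270 ≡ 2 (mod 67).

2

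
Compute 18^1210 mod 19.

1

Successive squares of 18 mod 19: 18^1≡18, 18^2≡1, 18^4≡1, 18^8≡1, 18^16≡1, 18^32≡1, 18^64≡1, 18^128≡1, 18^256≡1, 18^512≡1, 18^1024≡1.
Since 1210 = 2 + 8 + 16 + 32 + 128 + 1024 in binary, 18^1210 ≡ 1·1·1·1·1·1 ≡ 1 (mod 19).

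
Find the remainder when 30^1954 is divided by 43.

13

Successive squares of 30 mod 43: 30^1≡30, 30^2≡40, 30^4≡9, 30^8≡38, 30^16≡25, 30^32≡23, 30^64≡13, 30^128≡40, 30^256≡9, 30^512≡38, 30^1024≡25.
Since 1954 = 2 + 32 + 128 + 256 + 512 + 1024 in binary, 30^1954 ≡ 40·23·40·9·38·25 ≡ 13 (mod 43).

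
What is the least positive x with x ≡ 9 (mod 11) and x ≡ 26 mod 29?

x ≡ 9 (mod 11) gives x ∈ {9, 20, 31, 42, 53, 64, 75, 86, …}.
The first of these with x mod 29 = 26 is 229.

229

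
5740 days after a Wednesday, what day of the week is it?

5740 = 820·7 + 0, so 5740 mod 7 = 0.
Wednesday + 0 days → Wednesday.

Wednesday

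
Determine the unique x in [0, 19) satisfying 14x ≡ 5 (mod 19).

14⁻¹ ≡ 15 (mod 19) because 14·15 = 210 = 11·19 + 1.
Multiplying both sides by 15: x ≡ 15·5 = 75 ≡ 18 (mod 19).

18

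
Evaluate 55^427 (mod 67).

47

Successive squares of 55 mod 67: 55^1≡55, 55^2≡10, 55^4≡33, 55^8≡17, 55^16≡21, 55^32≡39, 55^64≡47, 55^128≡65, 55^256≡4.
427 = 1 + 2 + 8 + 32 + 128 + 256, so 55^427 ≡ 55·10·17·39·65·4 ≡ 47 (mod 67).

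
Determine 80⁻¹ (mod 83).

55

80·55 = 4400 = 53·83 + 1, so 80⁻¹ ≡ 55 (mod 83).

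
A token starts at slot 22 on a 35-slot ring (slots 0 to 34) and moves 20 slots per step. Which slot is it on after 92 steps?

7

92·20 = 1840.
1840 mod 35 = 20 (since 52·35 = 1820).
(22 + 20) mod 35 = 7.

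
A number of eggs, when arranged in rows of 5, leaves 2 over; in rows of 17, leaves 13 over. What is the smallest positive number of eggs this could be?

Since 17·3 ≡ 1 (mod 5), take x = 13 + 17·((2−13)·3 mod 5) = 13 + 17·2 = 47.
Check: 47 mod 5 = 2, 47 mod 17 = 13.

47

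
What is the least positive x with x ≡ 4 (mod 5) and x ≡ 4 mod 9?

x ≡ 4 (mod 5) gives x ∈ {4}.
The first of these with x mod 9 = 4 is 4.

4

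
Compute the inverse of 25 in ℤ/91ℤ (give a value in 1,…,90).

25·51 = 1275 = 14·91 + 1, so 25⁻¹ ≡ 51 (mod 91).

51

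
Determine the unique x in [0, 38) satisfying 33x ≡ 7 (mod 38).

The inverse of 33 mod 38 is 15 (since 33·15 = 495 ≡ 1).
So x ≡ 15·7 = 105 ≡ 29 (mod 38).
Check: 33·29 = 957 = 25·38 + 7.

29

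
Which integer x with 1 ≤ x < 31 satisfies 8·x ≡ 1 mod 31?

4

31 = 3·8 + 7
8 = 1·7 + 1
7 = 7·1 + 0
Back-substituting gives 8·4 ≡ 1 (mod 31).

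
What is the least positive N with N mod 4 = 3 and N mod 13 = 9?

Since 13·1 ≡ 1 (mod 4), take x = 9 + 13·((3−9)·1 mod 4) = 9 + 13·2 = 35.
Check: 35 mod 4 = 3, 35 mod 13 = 9.

35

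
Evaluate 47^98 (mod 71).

Successive squares of 47 mod 71: 47^1≡47, 47^2≡8, 47^4≡64, 47^8≡49, 47^16≡58, 47^32≡27, 47^64≡19.
98 = 2 + 32 + 64, so 47^98 ≡ 8·27·19 ≡ 57 (mod 71).

57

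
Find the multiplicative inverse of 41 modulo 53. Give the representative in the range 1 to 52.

22

41·22 = 902 = 17·53 + 1, so 41⁻¹ ≡ 22 (mod 53).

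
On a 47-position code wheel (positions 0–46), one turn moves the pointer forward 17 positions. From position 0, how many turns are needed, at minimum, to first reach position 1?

36

47 = 2·17 + 13
17 = 1·13 + 4
13 = 3·4 + 1
4 = 4·1 + 0
Back-substituting gives 17·36 ≡ 1 (mod 47).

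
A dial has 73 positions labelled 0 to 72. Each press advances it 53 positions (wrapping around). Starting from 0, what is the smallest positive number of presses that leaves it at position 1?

62

53·62 = 3286 = 45·73 + 1, so 53⁻¹ ≡ 62 (mod 73).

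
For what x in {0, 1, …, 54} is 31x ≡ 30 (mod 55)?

40

31⁻¹ ≡ 16 (mod 55) because 31·16 = 496 = 9·55 + 1.
So x ≡ 16·30 = 480 ≡ 40 (mod 55).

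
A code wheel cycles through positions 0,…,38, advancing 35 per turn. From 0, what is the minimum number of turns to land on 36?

30

The inverse of 35 mod 39 is 29 (since 35·29 = 1015 ≡ 1).
So x ≡ 29·36 = 1044 ≡ 30 (mod 39).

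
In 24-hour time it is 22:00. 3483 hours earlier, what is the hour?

3483 = 145·24 + 3, so 3483 mod 24 = 3.
(22 − 3) mod 24 = 19.

19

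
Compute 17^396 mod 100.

81

Square-and-reduce mod 100: 17^1≡17, 17^2≡89, 17^4≡21, 17^8≡41, 17^16≡81, 17^32≡61, 17^64≡21, 17^128≡41, 17^256≡81.
396 = 4 + 8 + 128 + 256, so 17^396 ≡ 21·41·41·81 ≡ 81 (mod 100).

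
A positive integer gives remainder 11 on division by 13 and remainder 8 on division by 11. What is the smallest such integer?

x ≡ 8 (mod 11) gives x ∈ {8, 19, 30, 41, 52, 63}.
The first of these with x mod 13 = 11 is 63.

63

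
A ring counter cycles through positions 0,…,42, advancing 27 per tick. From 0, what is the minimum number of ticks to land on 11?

27⁻¹ ≡ 8 (mod 43) because 27·8 = 216 = 5·43 + 1.
So x ≡ 8·11 = 88 ≡ 2 (mod 43).

2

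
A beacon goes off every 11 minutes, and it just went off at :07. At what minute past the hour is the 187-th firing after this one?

24

187·11 = 2057.
Dividing 2057 by 60 gives quotient 34 and remainder 17.
(7 + 17) mod 60 = 24.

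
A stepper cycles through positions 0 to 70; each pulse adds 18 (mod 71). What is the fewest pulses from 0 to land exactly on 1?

71 = 3·18 + 17
18 = 1·17 + 1
17 = 17·1 + 0
Back-substituting gives 18·4 ≡ 1 (mod 71).

4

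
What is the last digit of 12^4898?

4

The units digit of 12^n cycles with period 4: 2, 4, 8, 6, …
4898 mod 4 = 2, so the last digit matches 2^2 = 4.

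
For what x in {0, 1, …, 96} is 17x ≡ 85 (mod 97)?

The inverse of 17 mod 97 is 40 (since 17·40 = 680 ≡ 1).
Multiplying both sides by 40: x ≡ 40·85 = 3400 ≡ 5 (mod 97).

5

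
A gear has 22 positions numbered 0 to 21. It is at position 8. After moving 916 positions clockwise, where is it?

0

916 − 41·22 = 14, so 916 ≡ 14 (mod 22).
(8 + 14) mod 22 = 0.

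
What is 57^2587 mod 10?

Last digits of 7^n: 7, 9, 3, 1 (period 4).
2587 mod 4 = 3, so the last digit matches 7^3 = 3.

3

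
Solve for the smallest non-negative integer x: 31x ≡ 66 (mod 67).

54

The inverse of 31 mod 67 is 13 (since 31·13 = 403 ≡ 1).
Multiplying both sides by 13: x ≡ 13·66 = 858 ≡ 54 (mod 67).
Check: 31·54 = 1674 = 24·67 + 66.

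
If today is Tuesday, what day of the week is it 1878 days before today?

Dividing 1878 by 7 gives quotient 268 and remainder 2.
Tuesday − 2 days → Sunday.

Sunday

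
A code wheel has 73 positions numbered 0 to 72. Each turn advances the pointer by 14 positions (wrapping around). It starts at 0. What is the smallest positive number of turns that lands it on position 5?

The inverse of 14 mod 73 is 47 (since 14·47 = 658 ≡ 1).
Multiplying both sides by 47: x ≡ 47·5 = 235 ≡ 16 (mod 73).

16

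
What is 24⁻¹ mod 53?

42

53 = 2·24 + 5
24 = 4·5 + 4
5 = 1·4 + 1
4 = 4·1 + 0
Back-substituting gives 24·42 ≡ 1 (mod 53).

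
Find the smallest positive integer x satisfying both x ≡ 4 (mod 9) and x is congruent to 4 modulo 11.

Since 11·5 ≡ 1 (mod 9), take x = 4 + 11·((4−4)·5 mod 9) = 4 + 11·0 = 4.
Check: 4 mod 9 = 4, 4 mod 11 = 4.

4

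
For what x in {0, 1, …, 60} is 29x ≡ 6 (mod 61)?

29⁻¹ ≡ 40 (mod 61) because 29·40 = 1160 = 19·61 + 1.
So x ≡ 40·6 = 240 ≡ 57 (mod 61).

57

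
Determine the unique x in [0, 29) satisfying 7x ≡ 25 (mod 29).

The inverse of 7 mod 29 is 25 (since 7·25 = 175 ≡ 1).
So x ≡ 25·25 = 625 ≡ 16 (mod 29).

16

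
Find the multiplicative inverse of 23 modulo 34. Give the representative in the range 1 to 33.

3

34 = 1·23 + 11
23 = 2·11 + 1
11 = 11·1 + 0
Back-substituting gives 23·3 ≡ 1 (mod 34).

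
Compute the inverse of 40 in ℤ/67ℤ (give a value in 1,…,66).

67 = 1·40 + 27
40 = 1·27 + 13
27 = 2·13 + 1
13 = 13·1 + 0
Back-substituting gives 40·62 ≡ 1 (mod 67).

62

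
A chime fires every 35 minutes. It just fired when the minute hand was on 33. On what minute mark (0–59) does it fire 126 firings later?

3

126·35 = 4410.
4410 = 73·60 + 30, so 4410 mod 60 = 30.
(33 + 30) mod 60 = 3.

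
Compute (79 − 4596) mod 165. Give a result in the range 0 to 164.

103

Dividing 4596 by 165 gives quotient 27 and remainder 141.
(79 − 141) mod 165 = 103.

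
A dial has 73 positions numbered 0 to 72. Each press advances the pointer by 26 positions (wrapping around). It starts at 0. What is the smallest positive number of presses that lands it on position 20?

12

26⁻¹ ≡ 59 (mod 73) because 26·59 = 1534 = 21·73 + 1.
Multiplying both sides by 59: x ≡ 59·20 = 1180 ≡ 12 (mod 73).
Check: 26·12 = 312 = 4·73 + 20.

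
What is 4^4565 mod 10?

4

The units digit of 4^n cycles with period 2: 4, 6, …
4565 mod 2 = 1, so the last digit matches 4^1 = 4.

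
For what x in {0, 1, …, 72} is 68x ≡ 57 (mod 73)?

47

The inverse of 68 mod 73 is 29 (since 68·29 = 1972 ≡ 1).
Multiplying both sides by 29: x ≡ 29·57 = 1653 ≡ 47 (mod 73).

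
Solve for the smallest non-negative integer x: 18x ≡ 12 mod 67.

18⁻¹ ≡ 41 (mod 67) because 18·41 = 738 = 11·67 + 1.
So x ≡ 41·12 = 492 ≡ 23 (mod 67).
Check: 18·23 = 414 = 6·67 + 12.

23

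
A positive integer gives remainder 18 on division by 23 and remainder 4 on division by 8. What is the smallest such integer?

x ≡ 4 (mod 8) gives x ∈ {4, 12, 20, 28, 36, 44, 52, 60, …}.
The first of these with x mod 23 = 18 is 156.

156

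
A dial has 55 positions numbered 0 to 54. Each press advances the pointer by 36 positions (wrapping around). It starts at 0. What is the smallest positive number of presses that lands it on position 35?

30

The inverse of 36 mod 55 is 26 (since 36·26 = 936 ≡ 1).
So x ≡ 26·35 = 910 ≡ 30 (mod 55).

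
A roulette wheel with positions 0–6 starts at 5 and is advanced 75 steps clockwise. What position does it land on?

3

Dividing 75 by 7 gives quotient 10 and remainder 5.
(5 + 5) mod 7 = 3.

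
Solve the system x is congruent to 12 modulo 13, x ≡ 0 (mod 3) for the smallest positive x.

x ≡ 0 (mod 3) gives x ∈ {0, 3, 6, 9, 12}.
The first of these with x mod 13 = 12 is 12.

12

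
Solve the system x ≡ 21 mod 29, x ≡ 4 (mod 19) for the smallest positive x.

137

x ≡ 4 (mod 19) gives x ∈ {4, 23, 42, 61, 80, 99, 118, 137}.
The first of these with x mod 29 = 21 is 137.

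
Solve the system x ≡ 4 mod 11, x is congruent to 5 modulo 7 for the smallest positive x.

x ≡ 5 (mod 7) gives x ∈ {5, 12, 19, 26}.
The first of these with x mod 11 = 4 is 26.

26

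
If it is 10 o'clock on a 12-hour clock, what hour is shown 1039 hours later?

5

1039 mod 12 = 7 (since 86·12 = 1032).
10 + 7 → 5 on a 12-hour dial.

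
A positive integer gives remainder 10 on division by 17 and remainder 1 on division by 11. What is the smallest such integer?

Since 11·14 ≡ 1 (mod 17), take x = 1 + 11·((10−1)·14 mod 17) = 1 + 11·7 = 78.
Check: 78 mod 17 = 10, 78 mod 11 = 1.

78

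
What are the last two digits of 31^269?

By repeated squaring mod 100: 31^1≡31, 31^2≡61, 31^4≡21, 31^8≡41, 31^16≡81, 31^32≡61, 31^64≡21, 31^128≡41, 31^256≡81.
Since 269 = 1 + 4 + 8 + 256 in binary, 31^269 ≡ 31·21·41·81 ≡ 71 (mod 100).

71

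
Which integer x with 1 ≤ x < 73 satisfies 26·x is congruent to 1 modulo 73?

73 = 2·26 + 21
26 = 1·21 + 5
21 = 4·5 + 1
5 = 5·1 + 0
Back-substituting gives 26·59 ≡ 1 (mod 73).

59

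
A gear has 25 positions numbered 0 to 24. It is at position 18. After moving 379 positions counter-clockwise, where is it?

14

379 = 15·25 + 4, so 379 mod 25 = 4.
(18 − 4) mod 25 = 14.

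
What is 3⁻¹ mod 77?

77 = 25·3 + 2
3 = 1·2 + 1
2 = 2·1 + 0
Back-substituting gives 3·26 ≡ 1 (mod 77).

26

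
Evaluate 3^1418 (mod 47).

By repeated squaring mod 47: 3^1≡3, 3^2≡9, 3^4≡34, 3^8≡28, 3^16≡32, 3^32≡37, 3^64≡6, 3^128≡36, 3^256≡27, 3^512≡24, 3^1024≡12.
1418 = 2 + 8 + 128 + 256 + 1024, so 3^1418 ≡ 9·28·36·27·12 ≡ 42 (mod 47).

42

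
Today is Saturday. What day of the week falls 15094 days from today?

15094 = 2156·7 + 2, so 15094 mod 7 = 2.
Saturday + 2 days → Monday.

Monday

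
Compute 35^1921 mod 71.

Successive squares of 35 mod 71: 35^1≡35, 35^2≡18, 35^4≡40, 35^8≡38, 35^16≡24, 35^32≡8, 35^64≡64, 35^128≡49, 35^256≡58, 35^512≡27, 35^1024≡19.
Since 1921 = 1 + 128 + 256 + 512 + 1024 in binary, 35^1921 ≡ 35·49·58·27·19 ≡ 55 (mod 71).

55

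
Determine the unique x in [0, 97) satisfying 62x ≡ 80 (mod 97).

67

The inverse of 62 mod 97 is 36 (since 62·36 = 2232 ≡ 1).
Multiplying both sides by 36: x ≡ 36·80 = 2880 ≡ 67 (mod 97).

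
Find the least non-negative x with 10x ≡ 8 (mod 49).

40

The inverse of 10 mod 49 is 5 (since 10·5 = 50 ≡ 1).
Multiplying both sides by 5: x ≡ 5·8 = 40 ≡ 40 (mod 49).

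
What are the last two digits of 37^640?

01

Successive squares of 37 mod 100: 37^1≡37, 37^2≡69, 37^4≡61, 37^8≡21, 37^16≡41, 37^32≡81, 37^64≡61, 37^128≡21, 37^256≡41, 37^512≡81.
640 = 128 + 512, so 37^640 ≡ 21·81 ≡ 1 (mod 100).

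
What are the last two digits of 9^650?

01

By repeated squaring mod 100: 9^1≡9, 9^2≡81, 9^4≡61, 9^8≡21, 9^16≡41, 9^32≡81, 9^64≡61, 9^128≡21, 9^256≡41, 9^512≡81.
Since 650 = 2 + 8 + 128 + 512 in binary, 9^650 ≡ 81·21·21·81 ≡ 1 (mod 100).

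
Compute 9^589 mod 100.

Successive squares of 9 mod 100: 9^1≡9, 9^2≡81, 9^4≡61, 9^8≡21, 9^16≡41, 9^32≡81, 9^64≡61, 9^128≡21, 9^256≡41, 9^512≡81.
Since 589 = 1 + 4 + 8 + 64 + 512 in binary, 9^589 ≡ 9·61·21·61·81 ≡ 89 (mod 100).

89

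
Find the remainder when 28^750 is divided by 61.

Successive squares of 28 mod 61: 28^1≡28, 28^2≡52, 28^4≡20, 28^8≡34, 28^16≡58, 28^32≡9, 28^64≡20, 28^128≡34, 28^256≡58, 28^512≡9.
750 = 2 + 4 + 8 + 32 + 64 + 128 + 512, so 28^750 ≡ 52·20·34·9·20·34·9 ≡ 60 (mod 61).

60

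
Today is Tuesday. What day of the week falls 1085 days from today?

1085 mod 7 = 0 (since 155·7 = 1085).
Tuesday + 0 days → Tuesday.

Tuesday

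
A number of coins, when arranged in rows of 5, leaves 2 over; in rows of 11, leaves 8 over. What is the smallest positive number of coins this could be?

Since 11·1 ≡ 1 (mod 5), take x = 8 + 11·((2−8)·1 mod 5) = 8 + 11·4 = 52.
Check: 52 mod 5 = 2, 52 mod 11 = 8.

52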